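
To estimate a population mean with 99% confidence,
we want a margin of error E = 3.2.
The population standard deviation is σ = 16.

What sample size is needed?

Answer: n = 166

Derivation:
z_0.005 = 2.576
n = (z×σ/E)² = (2.576×16/3.2)²
n = 165.8944
Round up: n = 166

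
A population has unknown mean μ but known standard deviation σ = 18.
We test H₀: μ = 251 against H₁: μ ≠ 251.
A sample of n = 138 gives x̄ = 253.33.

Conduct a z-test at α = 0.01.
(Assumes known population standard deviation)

Answer: z = 1.5206, fail to reject H₀

Derivation:
Standard error: SE = σ/√n = 18/√138 = 1.5323
z-statistic: z = (x̄ - μ₀)/SE = (253.33 - 251)/1.5323 = 1.5206
Critical value: ±2.576
p-value = 0.1284
Decision: fail to reject H₀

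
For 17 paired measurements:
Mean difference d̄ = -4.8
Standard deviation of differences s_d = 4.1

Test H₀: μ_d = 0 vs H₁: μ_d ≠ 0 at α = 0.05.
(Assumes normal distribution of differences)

Answer: t = -4.8270, reject H₀

Derivation:
df = n - 1 = 16
SE = s_d/√n = 4.1/√17 = 0.9944
t = d̄/SE = -4.8/0.9944 = -4.8270
Critical value: t_{0.025,16} = ±2.120
p-value ≈ 0.0002
Decision: reject H₀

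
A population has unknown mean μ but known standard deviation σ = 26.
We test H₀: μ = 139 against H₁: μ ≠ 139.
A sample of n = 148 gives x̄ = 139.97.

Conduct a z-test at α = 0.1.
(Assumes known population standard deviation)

Standard error: SE = σ/√n = 26/√148 = 2.1372
z-statistic: z = (x̄ - μ₀)/SE = (139.97 - 139)/2.1372 = 0.4539
Critical value: ±1.645
p-value = 0.6499
Decision: fail to reject H₀

Answer: z = 0.4539, fail to reject H₀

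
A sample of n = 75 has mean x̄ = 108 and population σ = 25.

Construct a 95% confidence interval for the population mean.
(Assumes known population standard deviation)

Answer: (102.3419, 113.6581)

Derivation:
Confidence level: 95%, α = 0.05
z_0.025 = 1.960
SE = σ/√n = 25/√75 = 2.8868
Margin of error = 1.960 × 2.8868 = 5.6581
CI: x̄ ± margin = 108 ± 5.6581
CI: (102.3419, 113.6581)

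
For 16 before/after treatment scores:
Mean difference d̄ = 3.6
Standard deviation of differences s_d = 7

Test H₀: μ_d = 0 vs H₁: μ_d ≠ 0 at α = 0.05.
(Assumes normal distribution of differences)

Answer: t = 2.0571, fail to reject H₀

Derivation:
df = n - 1 = 15
SE = s_d/√n = 7/√16 = 1.7500
t = d̄/SE = 3.6/1.7500 = 2.0571
Critical value: t_{0.025,15} = ±2.131
p-value ≈ 0.0575
Decision: fail to reject H₀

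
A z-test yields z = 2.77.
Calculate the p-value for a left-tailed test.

Answer: p-value ≈ 0.9972

Derivation:
For z = 2.77:
p = P(Z < 2.77) = Φ(2.77) = 0.9972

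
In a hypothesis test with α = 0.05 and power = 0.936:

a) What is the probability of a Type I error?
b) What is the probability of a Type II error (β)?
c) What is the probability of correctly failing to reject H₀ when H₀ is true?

a) Type I error probability = α = 0.05
b) Power = P(reject H₀ | H₁ true) = 1 - β = 0.936, so Type II error probability = β = 1 - Power = 0.064
c) P(fail to reject H₀ | H₀ true) = 1 - α = 0.95

Answer: a) 0.05, b) 0.064, c) 0.95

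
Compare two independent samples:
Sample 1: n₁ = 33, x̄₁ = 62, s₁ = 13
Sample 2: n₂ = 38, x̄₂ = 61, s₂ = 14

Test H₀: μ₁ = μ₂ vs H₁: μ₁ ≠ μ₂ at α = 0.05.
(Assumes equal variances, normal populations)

Pooled variance: s²_p = [32×13² + 37×14²]/(69) = 183.4783
s_p = 13.5454
SE = s_p×√(1/n₁ + 1/n₂) = 13.5454×√(1/33 + 1/38) = 3.2231
t = (x̄₁ - x̄₂)/SE = (62 - 61)/3.2231 = 0.3103
df = 69, t-critical = ±1.995
Decision: fail to reject H₀

Answer: t = 0.3103, fail to reject H₀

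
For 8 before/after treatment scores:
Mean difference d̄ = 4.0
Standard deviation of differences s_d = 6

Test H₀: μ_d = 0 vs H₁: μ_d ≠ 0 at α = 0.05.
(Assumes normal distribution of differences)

df = n - 1 = 7
SE = s_d/√n = 6/√8 = 2.1213
t = d̄/SE = 4.0/2.1213 = 1.8856
Critical value: t_{0.025,7} = ±2.365
p-value ≈ 0.1013
Decision: fail to reject H₀

Answer: t = 1.8856, fail to reject H₀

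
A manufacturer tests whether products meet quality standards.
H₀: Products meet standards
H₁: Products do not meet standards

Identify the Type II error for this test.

Answer: Accepting products as meeting standards when they don't

Derivation:
Type I error (α): Rejecting H₀ when H₀ is true
Type II error (β): Failing to reject H₀ when H₁ is true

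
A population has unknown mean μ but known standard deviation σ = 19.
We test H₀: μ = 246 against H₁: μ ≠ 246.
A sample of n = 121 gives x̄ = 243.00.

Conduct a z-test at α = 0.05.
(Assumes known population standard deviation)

Standard error: SE = σ/√n = 19/√121 = 1.7273
z-statistic: z = (x̄ - μ₀)/SE = (243.00 - 246)/1.7273 = -1.7368
Critical value: ±1.960
p-value = 0.0824
Decision: fail to reject H₀

Answer: z = -1.7368, fail to reject H₀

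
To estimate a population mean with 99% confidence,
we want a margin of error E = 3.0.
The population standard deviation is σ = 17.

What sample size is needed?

z_0.005 = 2.576
n = (z×σ/E)² = (2.576×17/3.0)²
n = 213.0821
Round up: n = 214

Answer: n = 214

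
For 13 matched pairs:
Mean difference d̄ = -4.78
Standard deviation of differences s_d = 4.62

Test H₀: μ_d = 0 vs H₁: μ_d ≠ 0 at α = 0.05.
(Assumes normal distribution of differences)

df = n - 1 = 12
SE = s_d/√n = 4.62/√13 = 1.2814
t = d̄/SE = -4.78/1.2814 = -3.7303
Critical value: t_{0.025,12} = ±2.179
p-value ≈ 0.0029
Decision: reject H₀

Answer: t = -3.7303, reject H₀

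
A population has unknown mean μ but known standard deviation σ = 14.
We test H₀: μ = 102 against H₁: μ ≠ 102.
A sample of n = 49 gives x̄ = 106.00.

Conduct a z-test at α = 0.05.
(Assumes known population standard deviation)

Answer: z = 2.0000, reject H₀

Derivation:
Standard error: SE = σ/√n = 14/√49 = 2.0000
z-statistic: z = (x̄ - μ₀)/SE = (106.00 - 102)/2.0000 = 2.0000
Critical value: ±1.960
p-value = 0.0455
Decision: reject H₀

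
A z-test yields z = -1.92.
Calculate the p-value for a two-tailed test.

For z = -1.92:
p = 2×P(Z > |-1.92|) = 2×(1 - Φ(1.92)) = 0.0549

Answer: p-value ≈ 0.0549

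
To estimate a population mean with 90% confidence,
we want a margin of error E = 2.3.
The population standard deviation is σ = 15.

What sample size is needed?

Answer: n = 116

Derivation:
z_0.05 = 1.645
n = (z×σ/E)² = (1.645×15/2.3)²
n = 115.0956
Round up: n = 116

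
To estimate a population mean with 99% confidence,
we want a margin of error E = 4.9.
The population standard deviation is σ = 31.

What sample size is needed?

Answer: n = 266

Derivation:
z_0.005 = 2.576
n = (z×σ/E)² = (2.576×31/4.9)²
n = 265.5969
Round up: n = 266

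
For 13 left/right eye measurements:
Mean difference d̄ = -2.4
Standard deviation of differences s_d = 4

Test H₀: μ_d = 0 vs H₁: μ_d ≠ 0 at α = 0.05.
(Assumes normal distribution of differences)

df = n - 1 = 12
SE = s_d/√n = 4/√13 = 1.1094
t = d̄/SE = -2.4/1.1094 = -2.1633
Critical value: t_{0.025,12} = ±2.179
p-value ≈ 0.0514
Decision: fail to reject H₀

Answer: t = -2.1633, fail to reject H₀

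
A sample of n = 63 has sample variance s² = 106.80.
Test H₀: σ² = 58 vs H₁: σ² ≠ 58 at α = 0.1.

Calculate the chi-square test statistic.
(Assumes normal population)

Answer: χ² = 114.1655, reject H₀

Derivation:
df = n - 1 = 62
χ² = (n-1)s²/σ₀² = 62×106.80/58 = 114.1655
Critical values: χ²_{0.95,62} = 44.889, χ²_{0.05,62} = 81.381
Rejection region: χ² < 44.889 or χ² > 81.381
Decision: reject H₀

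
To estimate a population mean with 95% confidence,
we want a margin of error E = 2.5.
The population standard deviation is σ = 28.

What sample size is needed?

Answer: n = 482

Derivation:
z_0.025 = 1.960
n = (z×σ/E)² = (1.960×28/2.5)²
n = 481.8903
Round up: n = 482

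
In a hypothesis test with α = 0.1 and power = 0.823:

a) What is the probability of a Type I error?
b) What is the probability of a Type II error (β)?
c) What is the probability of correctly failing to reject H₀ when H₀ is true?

Answer: a) 0.1, b) 0.177, c) 0.9

Derivation:
a) Type I error probability = α = 0.1
b) Power = P(reject H₀ | H₁ true) = 1 - β = 0.823, so Type II error probability = β = 1 - Power = 0.177
c) P(fail to reject H₀ | H₀ true) = 1 - α = 0.9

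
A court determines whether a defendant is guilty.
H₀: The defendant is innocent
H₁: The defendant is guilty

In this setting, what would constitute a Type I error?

Answer: Convicting an innocent person

Derivation:
Type I error: rejecting H₀ when it is actually true (false positive).
Type II error: failing to reject H₀ when H₁ is actually true (false negative).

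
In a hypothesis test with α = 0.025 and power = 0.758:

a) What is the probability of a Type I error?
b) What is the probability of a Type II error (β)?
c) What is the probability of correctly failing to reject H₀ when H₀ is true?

Answer: a) 0.025, b) 0.242, c) 0.975

Derivation:
a) Type I error probability = α = 0.025
b) Power = P(reject H₀ | H₁ true) = 1 - β = 0.758, so Type II error probability = β = 1 - Power = 0.242
c) P(fail to reject H₀ | H₀ true) = 1 - α = 0.975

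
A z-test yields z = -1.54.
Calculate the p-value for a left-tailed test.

Answer: p-value ≈ 0.0618

Derivation:
For z = -1.54:
p = P(Z < -1.54) = Φ(-1.54) = 0.0618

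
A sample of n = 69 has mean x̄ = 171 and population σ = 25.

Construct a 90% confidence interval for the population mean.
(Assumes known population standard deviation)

Answer: (166.0492, 175.9508)

Derivation:
Confidence level: 90%, α = 0.1
z_0.05 = 1.645
SE = σ/√n = 25/√69 = 3.0096
Margin of error = 1.645 × 3.0096 = 4.9508
CI: x̄ ± margin = 171 ± 4.9508
CI: (166.0492, 175.9508)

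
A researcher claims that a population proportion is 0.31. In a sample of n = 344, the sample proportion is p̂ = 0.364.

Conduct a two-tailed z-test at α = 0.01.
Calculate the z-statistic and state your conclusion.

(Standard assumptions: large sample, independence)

Answer: z = 2.1655, fail to reject H₀

Derivation:
H₀: p = 0.31, H₁: p ≠ 0.31
Standard error: SE = √(p₀(1-p₀)/n) = √(0.31×0.69/344) = 0.024936
z-statistic: z = (p̂ - p₀)/SE = (0.364 - 0.31)/0.024936 = 2.1655
Critical value: z_0.005 = ±2.576
p-value = 0.0303
Decision: fail to reject H₀ at α = 0.01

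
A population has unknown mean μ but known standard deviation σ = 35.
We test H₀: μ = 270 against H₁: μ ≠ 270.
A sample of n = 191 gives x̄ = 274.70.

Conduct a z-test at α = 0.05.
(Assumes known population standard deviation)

Standard error: SE = σ/√n = 35/√191 = 2.5325
z-statistic: z = (x̄ - μ₀)/SE = (274.70 - 270)/2.5325 = 1.8559
Critical value: ±1.960
p-value = 0.0635
Decision: fail to reject H₀

Answer: z = 1.8559, fail to reject H₀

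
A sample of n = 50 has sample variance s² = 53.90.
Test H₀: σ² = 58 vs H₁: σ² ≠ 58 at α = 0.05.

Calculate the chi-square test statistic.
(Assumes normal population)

Answer: χ² = 45.5362, fail to reject H₀

Derivation:
df = n - 1 = 49
χ² = (n-1)s²/σ₀² = 49×53.90/58 = 45.5362
Critical values: χ²_{0.975,49} = 31.555, χ²_{0.025,49} = 70.222
Rejection region: χ² < 31.555 or χ² > 70.222
Decision: fail to reject H₀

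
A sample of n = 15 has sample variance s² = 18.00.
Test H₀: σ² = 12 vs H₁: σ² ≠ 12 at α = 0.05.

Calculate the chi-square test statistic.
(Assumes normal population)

df = n - 1 = 14
χ² = (n-1)s²/σ₀² = 14×18.00/12 = 21.0000
Critical values: χ²_{0.975,14} = 5.629, χ²_{0.025,14} = 26.119
Rejection region: χ² < 5.629 or χ² > 26.119
Decision: fail to reject H₀

Answer: χ² = 21.0000, fail to reject H₀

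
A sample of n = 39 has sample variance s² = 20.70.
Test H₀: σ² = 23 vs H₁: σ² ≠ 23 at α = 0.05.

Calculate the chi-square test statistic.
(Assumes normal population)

Answer: χ² = 34.2000, fail to reject H₀

Derivation:
df = n - 1 = 38
χ² = (n-1)s²/σ₀² = 38×20.70/23 = 34.2000
Critical values: χ²_{0.975,38} = 22.878, χ²_{0.025,38} = 56.896
Rejection region: χ² < 22.878 or χ² > 56.896
Decision: fail to reject H₀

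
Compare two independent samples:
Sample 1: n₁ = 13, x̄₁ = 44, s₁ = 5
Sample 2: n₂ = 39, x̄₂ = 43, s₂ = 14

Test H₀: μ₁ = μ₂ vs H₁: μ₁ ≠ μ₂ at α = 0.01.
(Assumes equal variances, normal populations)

Pooled variance: s²_p = [12×5² + 38×14²]/(50) = 154.9600
s_p = 12.4483
SE = s_p×√(1/n₁ + 1/n₂) = 12.4483×√(1/13 + 1/39) = 3.9866
t = (x̄₁ - x̄₂)/SE = (44 - 43)/3.9866 = 0.2508
df = 50, t-critical = ±2.678
Decision: fail to reject H₀

Answer: t = 0.2508, fail to reject H₀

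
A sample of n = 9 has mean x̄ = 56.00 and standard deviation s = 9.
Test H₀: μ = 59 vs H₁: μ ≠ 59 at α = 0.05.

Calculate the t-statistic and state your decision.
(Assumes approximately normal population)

Answer: t = -1.0000, fail to reject H₀

Derivation:
df = n - 1 = 8
SE = s/√n = 9/√9 = 3.0000
t = (x̄ - μ₀)/SE = (56.00 - 59)/3.0000 = -1.0000
Critical value: t_{0.025,8} = ±2.306
p-value ≈ 0.3466
Decision: fail to reject H₀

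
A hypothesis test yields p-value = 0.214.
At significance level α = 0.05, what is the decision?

Compare p-value to α:
0.214 ≥ 0.05
Decision: fail to reject H₀

Answer: fail to reject H₀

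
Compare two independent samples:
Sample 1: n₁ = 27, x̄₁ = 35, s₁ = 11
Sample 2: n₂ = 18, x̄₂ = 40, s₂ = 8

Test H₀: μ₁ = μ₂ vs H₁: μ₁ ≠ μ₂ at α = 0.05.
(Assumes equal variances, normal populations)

Pooled variance: s²_p = [26×11² + 17×8²]/(43) = 98.4651
s_p = 9.9230
SE = s_p×√(1/n₁ + 1/n₂) = 9.9230×√(1/27 + 1/18) = 3.0195
t = (x̄₁ - x̄₂)/SE = (35 - 40)/3.0195 = -1.6559
df = 43, t-critical = ±2.017
Decision: fail to reject H₀

Answer: t = -1.6559, fail to reject H₀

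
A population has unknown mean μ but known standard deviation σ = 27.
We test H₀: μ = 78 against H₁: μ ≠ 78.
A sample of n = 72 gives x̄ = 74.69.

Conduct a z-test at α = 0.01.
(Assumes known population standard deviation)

Answer: z = -1.0402, fail to reject H₀

Derivation:
Standard error: SE = σ/√n = 27/√72 = 3.1820
z-statistic: z = (x̄ - μ₀)/SE = (74.69 - 78)/3.1820 = -1.0402
Critical value: ±2.576
p-value = 0.2982
Decision: fail to reject H₀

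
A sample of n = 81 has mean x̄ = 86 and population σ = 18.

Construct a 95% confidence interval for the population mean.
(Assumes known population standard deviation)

Confidence level: 95%, α = 0.05
z_0.025 = 1.960
SE = σ/√n = 18/√81 = 2.0000
Margin of error = 1.960 × 2.0000 = 3.9200
CI: x̄ ± margin = 86 ± 3.9200
CI: (82.0800, 89.9200)

Answer: (82.0800, 89.9200)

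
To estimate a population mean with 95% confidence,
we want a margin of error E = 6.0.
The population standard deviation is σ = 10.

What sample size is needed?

z_0.025 = 1.960
n = (z×σ/E)² = (1.960×10/6.0)²
n = 10.6711
Round up: n = 11

Answer: n = 11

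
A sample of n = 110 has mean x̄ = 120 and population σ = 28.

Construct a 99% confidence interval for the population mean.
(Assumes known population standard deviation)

Confidence level: 99%, α = 0.01
z_0.005 = 2.576
SE = σ/√n = 28/√110 = 2.6697
Margin of error = 2.576 × 2.6697 = 6.8771
CI: x̄ ± margin = 120 ± 6.8771
CI: (113.1229, 126.8771)

Answer: (113.1229, 126.8771)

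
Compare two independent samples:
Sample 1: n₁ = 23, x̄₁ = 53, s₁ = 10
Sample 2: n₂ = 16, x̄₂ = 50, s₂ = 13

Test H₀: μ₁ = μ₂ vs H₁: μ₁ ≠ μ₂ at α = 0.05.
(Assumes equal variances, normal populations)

Answer: t = 0.8146, fail to reject H₀

Derivation:
Pooled variance: s²_p = [22×10² + 15×13²]/(37) = 127.9730
s_p = 11.3125
SE = s_p×√(1/n₁ + 1/n₂) = 11.3125×√(1/23 + 1/16) = 3.6827
t = (x̄₁ - x̄₂)/SE = (53 - 50)/3.6827 = 0.8146
df = 37, t-critical = ±2.026
Decision: fail to reject H₀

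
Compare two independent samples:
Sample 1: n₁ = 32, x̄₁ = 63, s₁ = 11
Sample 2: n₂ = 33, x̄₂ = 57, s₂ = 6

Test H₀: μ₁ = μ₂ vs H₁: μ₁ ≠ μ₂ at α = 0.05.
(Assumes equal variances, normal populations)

Answer: t = 2.7414, reject H₀

Derivation:
Pooled variance: s²_p = [31×11² + 32×6²]/(63) = 77.8254
s_p = 8.8219
SE = s_p×√(1/n₁ + 1/n₂) = 8.8219×√(1/32 + 1/33) = 2.1887
t = (x̄₁ - x̄₂)/SE = (63 - 57)/2.1887 = 2.7414
df = 63, t-critical = ±1.998
Decision: reject H₀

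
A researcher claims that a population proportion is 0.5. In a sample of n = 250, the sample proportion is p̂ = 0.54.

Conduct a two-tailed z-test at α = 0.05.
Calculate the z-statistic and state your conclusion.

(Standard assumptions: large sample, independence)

Answer: z = 1.2649, fail to reject H₀

Derivation:
H₀: p = 0.5, H₁: p ≠ 0.5
Standard error: SE = √(p₀(1-p₀)/n) = √(0.5×0.5/250) = 0.031623
z-statistic: z = (p̂ - p₀)/SE = (0.54 - 0.5)/0.031623 = 1.2649
Critical value: z_0.025 = ±1.960
p-value = 0.2059
Decision: fail to reject H₀ at α = 0.05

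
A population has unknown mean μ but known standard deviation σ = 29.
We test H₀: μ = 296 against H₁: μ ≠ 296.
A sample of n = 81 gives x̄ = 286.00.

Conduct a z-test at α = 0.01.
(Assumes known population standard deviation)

Answer: z = -3.1035, reject H₀

Derivation:
Standard error: SE = σ/√n = 29/√81 = 3.2222
z-statistic: z = (x̄ - μ₀)/SE = (286.00 - 296)/3.2222 = -3.1035
Critical value: ±2.576
p-value = 0.0019
Decision: reject H₀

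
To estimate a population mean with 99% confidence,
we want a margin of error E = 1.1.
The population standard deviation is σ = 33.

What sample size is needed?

z_0.005 = 2.576
n = (z×σ/E)² = (2.576×33/1.1)²
n = 5972.1984
Round up: n = 5973

Answer: n = 5973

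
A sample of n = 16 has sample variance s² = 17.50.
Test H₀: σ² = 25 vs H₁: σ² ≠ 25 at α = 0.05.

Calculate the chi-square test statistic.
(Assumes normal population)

Answer: χ² = 10.5000, fail to reject H₀

Derivation:
df = n - 1 = 15
χ² = (n-1)s²/σ₀² = 15×17.50/25 = 10.5000
Critical values: χ²_{0.975,15} = 6.262, χ²_{0.025,15} = 27.488
Rejection region: χ² < 6.262 or χ² > 27.488
Decision: fail to reject H₀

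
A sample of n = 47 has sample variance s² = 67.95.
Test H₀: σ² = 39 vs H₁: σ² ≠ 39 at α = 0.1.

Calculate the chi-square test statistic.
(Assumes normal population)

df = n - 1 = 46
χ² = (n-1)s²/σ₀² = 46×67.95/39 = 80.1462
Critical values: χ²_{0.95,46} = 31.439, χ²_{0.05,46} = 62.830
Rejection region: χ² < 31.439 or χ² > 62.830
Decision: reject H₀

Answer: χ² = 80.1462, reject H₀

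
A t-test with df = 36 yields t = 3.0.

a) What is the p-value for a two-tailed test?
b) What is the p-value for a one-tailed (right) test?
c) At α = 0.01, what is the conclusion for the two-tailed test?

Using t-distribution with df = 36:
a) Two-tailed: p = 2×P(T > 3.0) = 0.0049
b) One-tailed: p = P(T > 3.0) = 0.0024
c) 0.0049 < 0.01, reject H₀

Answer: a) 0.0049, b) 0.0024, c) reject H₀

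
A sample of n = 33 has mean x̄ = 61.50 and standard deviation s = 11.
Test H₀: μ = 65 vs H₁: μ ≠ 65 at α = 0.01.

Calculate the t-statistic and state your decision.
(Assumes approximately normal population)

Answer: t = -1.8278, fail to reject H₀

Derivation:
df = n - 1 = 32
SE = s/√n = 11/√33 = 1.9149
t = (x̄ - μ₀)/SE = (61.50 - 65)/1.9149 = -1.8278
Critical value: t_{0.005,32} = ±2.738
p-value ≈ 0.0769
Decision: fail to reject H₀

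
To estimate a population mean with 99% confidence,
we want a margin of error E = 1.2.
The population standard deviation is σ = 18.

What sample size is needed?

z_0.005 = 2.576
n = (z×σ/E)² = (2.576×18/1.2)²
n = 1493.0496
Round up: n = 1494

Answer: n = 1494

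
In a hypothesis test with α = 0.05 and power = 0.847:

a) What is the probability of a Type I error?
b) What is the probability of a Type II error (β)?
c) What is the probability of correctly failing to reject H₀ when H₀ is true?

Answer: a) 0.05, b) 0.153, c) 0.95

Derivation:
a) Type I error probability = α = 0.05
b) Power = P(reject H₀ | H₁ true) = 1 - β = 0.847, so Type II error probability = β = 1 - Power = 0.153
c) P(fail to reject H₀ | H₀ true) = 1 - α = 0.95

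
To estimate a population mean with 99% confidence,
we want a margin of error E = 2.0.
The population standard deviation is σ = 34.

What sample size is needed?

z_0.005 = 2.576
n = (z×σ/E)² = (2.576×34/2.0)²
n = 1917.7393
Round up: n = 1918

Answer: n = 1918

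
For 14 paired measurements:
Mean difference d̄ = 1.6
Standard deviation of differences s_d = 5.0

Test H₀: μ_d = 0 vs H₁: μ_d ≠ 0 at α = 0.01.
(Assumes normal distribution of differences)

df = n - 1 = 13
SE = s_d/√n = 5.0/√14 = 1.3363
t = d̄/SE = 1.6/1.3363 = 1.1973
Critical value: t_{0.005,13} = ±3.012
p-value ≈ 0.2526
Decision: fail to reject H₀

Answer: t = 1.1973, fail to reject H₀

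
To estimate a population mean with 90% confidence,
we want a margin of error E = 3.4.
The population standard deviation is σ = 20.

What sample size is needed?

Answer: n = 94

Derivation:
z_0.05 = 1.645
n = (z×σ/E)² = (1.645×20/3.4)²
n = 93.6341
Round up: n = 94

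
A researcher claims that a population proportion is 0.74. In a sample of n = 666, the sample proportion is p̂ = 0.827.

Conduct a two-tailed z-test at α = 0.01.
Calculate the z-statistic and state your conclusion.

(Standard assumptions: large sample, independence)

Answer: z = 5.1186, reject H₀

Derivation:
H₀: p = 0.74, H₁: p ≠ 0.74
Standard error: SE = √(p₀(1-p₀)/n) = √(0.74×0.26/666) = 0.016997
z-statistic: z = (p̂ - p₀)/SE = (0.827 - 0.74)/0.016997 = 5.1186
Critical value: z_0.005 = ±2.576
p-value < 0.0001
Decision: reject H₀ at α = 0.01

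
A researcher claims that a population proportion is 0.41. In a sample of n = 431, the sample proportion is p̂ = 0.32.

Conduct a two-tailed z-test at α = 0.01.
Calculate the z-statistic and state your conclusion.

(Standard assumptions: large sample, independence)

H₀: p = 0.41, H₁: p ≠ 0.41
Standard error: SE = √(p₀(1-p₀)/n) = √(0.41×0.59/431) = 0.023691
z-statistic: z = (p̂ - p₀)/SE = (0.32 - 0.41)/0.023691 = -3.7989
Critical value: z_0.005 = ±2.576
p-value = 0.0001
Decision: reject H₀ at α = 0.01

Answer: z = -3.7989, reject H₀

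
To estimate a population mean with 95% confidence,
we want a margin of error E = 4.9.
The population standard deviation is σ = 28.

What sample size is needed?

z_0.025 = 1.960
n = (z×σ/E)² = (1.960×28/4.9)²
n = 125.4400
Round up: n = 126

Answer: n = 126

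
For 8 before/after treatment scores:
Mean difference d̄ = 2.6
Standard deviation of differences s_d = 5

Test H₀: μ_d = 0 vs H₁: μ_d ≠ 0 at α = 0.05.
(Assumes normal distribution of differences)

df = n - 1 = 7
SE = s_d/√n = 5/√8 = 1.7678
t = d̄/SE = 2.6/1.7678 = 1.4708
Critical value: t_{0.025,7} = ±2.365
p-value ≈ 0.1848
Decision: fail to reject H₀

Answer: t = 1.4708, fail to reject H₀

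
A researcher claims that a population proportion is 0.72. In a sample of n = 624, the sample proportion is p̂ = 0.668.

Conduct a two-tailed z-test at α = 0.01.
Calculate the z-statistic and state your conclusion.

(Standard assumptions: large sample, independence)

H₀: p = 0.72, H₁: p ≠ 0.72
Standard error: SE = √(p₀(1-p₀)/n) = √(0.72×0.28/624) = 0.017974
z-statistic: z = (p̂ - p₀)/SE = (0.668 - 0.72)/0.017974 = -2.8931
Critical value: z_0.005 = ±2.576
p-value = 0.0038
Decision: reject H₀ at α = 0.01

Answer: z = -2.8931, reject H₀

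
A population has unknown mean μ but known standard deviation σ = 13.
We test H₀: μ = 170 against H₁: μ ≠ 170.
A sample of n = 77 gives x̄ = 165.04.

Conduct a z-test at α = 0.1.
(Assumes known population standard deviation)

Standard error: SE = σ/√n = 13/√77 = 1.4815
z-statistic: z = (x̄ - μ₀)/SE = (165.04 - 170)/1.4815 = -3.3480
Critical value: ±1.645
p-value = 0.0008
Decision: reject H₀

Answer: z = -3.3480, reject H₀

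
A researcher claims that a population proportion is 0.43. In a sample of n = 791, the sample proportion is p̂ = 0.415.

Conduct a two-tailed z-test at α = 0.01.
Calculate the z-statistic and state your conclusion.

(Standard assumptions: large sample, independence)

H₀: p = 0.43, H₁: p ≠ 0.43
Standard error: SE = √(p₀(1-p₀)/n) = √(0.43×0.57/791) = 0.017603
z-statistic: z = (p̂ - p₀)/SE = (0.415 - 0.43)/0.017603 = -0.8521
Critical value: z_0.005 = ±2.576
p-value = 0.3942
Decision: fail to reject H₀ at α = 0.01

Answer: z = -0.8521, fail to reject H₀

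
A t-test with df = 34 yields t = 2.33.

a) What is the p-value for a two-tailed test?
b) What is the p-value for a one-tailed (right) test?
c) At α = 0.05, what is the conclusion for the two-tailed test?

Using t-distribution with df = 34:
a) Two-tailed: p = 2×P(T > 2.33) = 0.0259
b) One-tailed: p = P(T > 2.33) = 0.0129
c) 0.0259 < 0.05, reject H₀

Answer: a) 0.0259, b) 0.0129, c) reject H₀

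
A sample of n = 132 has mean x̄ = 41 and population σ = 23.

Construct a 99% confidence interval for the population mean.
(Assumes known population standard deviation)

Confidence level: 99%, α = 0.01
z_0.005 = 2.576
SE = σ/√n = 23/√132 = 2.0019
Margin of error = 2.576 × 2.0019 = 5.1569
CI: x̄ ± margin = 41 ± 5.1569
CI: (35.8431, 46.1569)

Answer: (35.8431, 46.1569)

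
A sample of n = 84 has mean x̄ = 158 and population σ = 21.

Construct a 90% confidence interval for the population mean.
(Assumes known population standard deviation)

Answer: (154.2308, 161.7692)

Derivation:
Confidence level: 90%, α = 0.1
z_0.05 = 1.645
SE = σ/√n = 21/√84 = 2.2913
Margin of error = 1.645 × 2.2913 = 3.7692
CI: x̄ ± margin = 158 ± 3.7692
CI: (154.2308, 161.7692)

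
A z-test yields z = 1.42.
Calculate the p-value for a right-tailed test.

Answer: p-value ≈ 0.0778

Derivation:
For z = 1.42:
p = P(Z > 1.42) = 1 - Φ(1.42) = 0.0778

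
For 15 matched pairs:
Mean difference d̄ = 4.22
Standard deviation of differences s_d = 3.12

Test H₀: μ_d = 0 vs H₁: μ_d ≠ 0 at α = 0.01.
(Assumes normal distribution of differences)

df = n - 1 = 14
SE = s_d/√n = 3.12/√15 = 0.8056
t = d̄/SE = 4.22/0.8056 = 5.2383
Critical value: t_{0.005,14} = ±2.977
p-value ≈ 0.0001
Decision: reject H₀

Answer: t = 5.2383, reject H₀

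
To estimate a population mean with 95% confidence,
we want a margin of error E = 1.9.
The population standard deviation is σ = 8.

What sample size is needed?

Answer: n = 69

Derivation:
z_0.025 = 1.960
n = (z×σ/E)² = (1.960×8/1.9)²
n = 68.1059
Round up: n = 69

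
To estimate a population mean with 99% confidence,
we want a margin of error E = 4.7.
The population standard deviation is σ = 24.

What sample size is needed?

z_0.005 = 2.576
n = (z×σ/E)² = (2.576×24/4.7)²
n = 173.0288
Round up: n = 174

Answer: n = 174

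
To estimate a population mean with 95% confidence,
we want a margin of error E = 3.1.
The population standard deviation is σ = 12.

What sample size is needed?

z_0.025 = 1.960
n = (z×σ/E)² = (1.960×12/3.1)²
n = 57.5640
Round up: n = 58

Answer: n = 58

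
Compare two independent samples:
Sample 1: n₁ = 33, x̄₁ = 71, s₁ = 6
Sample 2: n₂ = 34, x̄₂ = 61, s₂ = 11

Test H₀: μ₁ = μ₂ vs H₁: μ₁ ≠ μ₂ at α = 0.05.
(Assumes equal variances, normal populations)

Answer: t = 4.5996, reject H₀

Derivation:
Pooled variance: s²_p = [32×6² + 33×11²]/(65) = 79.1538
s_p = 8.8968
SE = s_p×√(1/n₁ + 1/n₂) = 8.8968×√(1/33 + 1/34) = 2.1741
t = (x̄₁ - x̄₂)/SE = (71 - 61)/2.1741 = 4.5996
df = 65, t-critical = ±1.997
Decision: reject H₀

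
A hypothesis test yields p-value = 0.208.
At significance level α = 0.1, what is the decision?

Answer: fail to reject H₀

Derivation:
Compare p-value to α:
0.208 ≥ 0.1
Decision: fail to reject H₀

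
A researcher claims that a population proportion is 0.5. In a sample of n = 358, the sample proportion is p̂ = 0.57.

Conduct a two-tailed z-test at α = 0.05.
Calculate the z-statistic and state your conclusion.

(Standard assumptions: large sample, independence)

Answer: z = 2.6489, reject H₀

Derivation:
H₀: p = 0.5, H₁: p ≠ 0.5
Standard error: SE = √(p₀(1-p₀)/n) = √(0.5×0.5/358) = 0.026426
z-statistic: z = (p̂ - p₀)/SE = (0.57 - 0.5)/0.026426 = 2.6489
Critical value: z_0.025 = ±1.960
p-value = 0.0081
Decision: reject H₀ at α = 0.05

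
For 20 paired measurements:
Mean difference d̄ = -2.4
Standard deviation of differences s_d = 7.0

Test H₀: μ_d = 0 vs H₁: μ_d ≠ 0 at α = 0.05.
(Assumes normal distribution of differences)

df = n - 1 = 19
SE = s_d/√n = 7.0/√20 = 1.5652
t = d̄/SE = -2.4/1.5652 = -1.5334
Critical value: t_{0.025,19} = ±2.093
p-value ≈ 0.1417
Decision: fail to reject H₀

Answer: t = -1.5334, fail to reject H₀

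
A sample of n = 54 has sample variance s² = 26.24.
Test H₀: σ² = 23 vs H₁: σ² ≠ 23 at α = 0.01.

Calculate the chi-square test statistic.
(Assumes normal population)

df = n - 1 = 53
χ² = (n-1)s²/σ₀² = 53×26.24/23 = 60.4661
Critical values: χ²_{0.995,53} = 30.230, χ²_{0.005,53} = 83.253
Rejection region: χ² < 30.230 or χ² > 83.253
Decision: fail to reject H₀

Answer: χ² = 60.4661, fail to reject H₀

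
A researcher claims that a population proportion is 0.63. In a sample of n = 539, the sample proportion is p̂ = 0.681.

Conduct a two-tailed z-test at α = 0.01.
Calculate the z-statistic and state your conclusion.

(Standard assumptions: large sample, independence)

H₀: p = 0.63, H₁: p ≠ 0.63
Standard error: SE = √(p₀(1-p₀)/n) = √(0.63×0.37/539) = 0.020796
z-statistic: z = (p̂ - p₀)/SE = (0.681 - 0.63)/0.020796 = 2.4524
Critical value: z_0.005 = ±2.576
p-value = 0.0142
Decision: fail to reject H₀ at α = 0.01

Answer: z = 2.4524, fail to reject H₀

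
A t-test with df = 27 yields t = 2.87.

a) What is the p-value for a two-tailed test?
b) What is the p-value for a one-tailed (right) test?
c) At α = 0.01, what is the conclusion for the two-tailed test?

Answer: a) 0.0079, b) 0.0039, c) reject H₀

Derivation:
Using t-distribution with df = 27:
a) Two-tailed: p = 2×P(T > 2.87) = 0.0079
b) One-tailed: p = P(T > 2.87) = 0.0039
c) 0.0079 < 0.01, reject H₀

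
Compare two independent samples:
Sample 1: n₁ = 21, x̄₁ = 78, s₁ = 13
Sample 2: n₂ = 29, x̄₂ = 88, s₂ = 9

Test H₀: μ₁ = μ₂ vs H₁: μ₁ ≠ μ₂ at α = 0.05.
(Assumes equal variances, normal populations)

Pooled variance: s²_p = [20×13² + 28×9²]/(48) = 117.6667
s_p = 10.8474
SE = s_p×√(1/n₁ + 1/n₂) = 10.8474×√(1/21 + 1/29) = 3.1082
t = (x̄₁ - x̄₂)/SE = (78 - 88)/3.1082 = -3.2173
df = 48, t-critical = ±2.011
Decision: reject H₀

Answer: t = -3.2173, reject H₀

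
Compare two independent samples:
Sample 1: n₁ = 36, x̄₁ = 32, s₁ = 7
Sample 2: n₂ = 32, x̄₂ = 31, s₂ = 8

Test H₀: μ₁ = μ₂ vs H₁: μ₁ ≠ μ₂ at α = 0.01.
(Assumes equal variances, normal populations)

Pooled variance: s²_p = [35×7² + 31×8²]/(66) = 56.0455
s_p = 7.4864
SE = s_p×√(1/n₁ + 1/n₂) = 7.4864×√(1/36 + 1/32) = 1.8189
t = (x̄₁ - x̄₂)/SE = (32 - 31)/1.8189 = 0.5498
df = 66, t-critical = ±2.652
Decision: fail to reject H₀

Answer: t = 0.5498, fail to reject H₀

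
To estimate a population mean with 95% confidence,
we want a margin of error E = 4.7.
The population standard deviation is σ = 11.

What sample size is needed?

z_0.025 = 1.960
n = (z×σ/E)² = (1.960×11/4.7)²
n = 21.0427
Round up: n = 22

Answer: n = 22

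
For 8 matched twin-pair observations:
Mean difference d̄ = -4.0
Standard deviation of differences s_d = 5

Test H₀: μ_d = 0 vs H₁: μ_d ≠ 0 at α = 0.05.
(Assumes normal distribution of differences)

Answer: t = -2.2627, fail to reject H₀

Derivation:
df = n - 1 = 7
SE = s_d/√n = 5/√8 = 1.7678
t = d̄/SE = -4.0/1.7678 = -2.2627
Critical value: t_{0.025,7} = ±2.365
p-value ≈ 0.0581
Decision: fail to reject H₀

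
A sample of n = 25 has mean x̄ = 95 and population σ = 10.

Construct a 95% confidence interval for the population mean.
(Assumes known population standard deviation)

Confidence level: 95%, α = 0.05
z_0.025 = 1.960
SE = σ/√n = 10/√25 = 2.0000
Margin of error = 1.960 × 2.0000 = 3.9200
CI: x̄ ± margin = 95 ± 3.9200
CI: (91.0800, 98.9200)

Answer: (91.0800, 98.9200)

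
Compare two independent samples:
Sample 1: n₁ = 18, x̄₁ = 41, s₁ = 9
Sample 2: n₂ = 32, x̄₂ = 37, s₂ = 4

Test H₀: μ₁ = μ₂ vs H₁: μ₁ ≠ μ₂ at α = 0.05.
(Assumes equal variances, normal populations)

Answer: t = 2.1733, reject H₀

Derivation:
Pooled variance: s²_p = [17×9² + 31×4²]/(48) = 39.0208
s_p = 6.2467
SE = s_p×√(1/n₁ + 1/n₂) = 6.2467×√(1/18 + 1/32) = 1.8405
t = (x̄₁ - x̄₂)/SE = (41 - 37)/1.8405 = 2.1733
df = 48, t-critical = ±2.011
Decision: reject H₀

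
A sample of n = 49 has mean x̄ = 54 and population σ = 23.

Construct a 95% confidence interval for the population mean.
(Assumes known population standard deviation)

Answer: (47.5600, 60.4400)

Derivation:
Confidence level: 95%, α = 0.05
z_0.025 = 1.960
SE = σ/√n = 23/√49 = 3.2857
Margin of error = 1.960 × 3.2857 = 6.4400
CI: x̄ ± margin = 54 ± 6.4400
CI: (47.5600, 60.4400)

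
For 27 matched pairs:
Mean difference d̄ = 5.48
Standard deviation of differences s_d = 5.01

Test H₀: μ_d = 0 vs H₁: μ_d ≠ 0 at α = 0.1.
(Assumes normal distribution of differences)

df = n - 1 = 26
SE = s_d/√n = 5.01/√27 = 0.9642
t = d̄/SE = 5.48/0.9642 = 5.6835
Critical value: t_{0.05,26} = ±1.706
p-value < 0.0001
Decision: reject H₀

Answer: t = 5.6835, reject H₀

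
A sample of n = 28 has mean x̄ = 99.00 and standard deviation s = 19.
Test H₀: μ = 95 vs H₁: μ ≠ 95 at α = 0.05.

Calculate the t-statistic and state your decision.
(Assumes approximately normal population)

df = n - 1 = 27
SE = s/√n = 19/√28 = 3.5907
t = (x̄ - μ₀)/SE = (99.00 - 95)/3.5907 = 1.1140
Critical value: t_{0.025,27} = ±2.052
p-value ≈ 0.2751
Decision: fail to reject H₀

Answer: t = 1.1140, fail to reject H₀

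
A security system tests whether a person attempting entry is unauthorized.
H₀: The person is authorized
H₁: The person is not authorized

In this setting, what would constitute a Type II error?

Answer: Granting entry to an unauthorized person

Derivation:
Type I error: rejecting H₀ when it is actually true (false positive).
Type II error: failing to reject H₀ when H₁ is actually true (false negative).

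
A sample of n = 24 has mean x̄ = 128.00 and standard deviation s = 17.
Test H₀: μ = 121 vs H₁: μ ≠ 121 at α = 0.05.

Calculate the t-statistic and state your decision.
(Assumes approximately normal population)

Answer: t = 2.0172, fail to reject H₀

Derivation:
df = n - 1 = 23
SE = s/√n = 17/√24 = 3.4701
t = (x̄ - μ₀)/SE = (128.00 - 121)/3.4701 = 2.0172
Critical value: t_{0.025,23} = ±2.069
p-value ≈ 0.0555
Decision: fail to reject H₀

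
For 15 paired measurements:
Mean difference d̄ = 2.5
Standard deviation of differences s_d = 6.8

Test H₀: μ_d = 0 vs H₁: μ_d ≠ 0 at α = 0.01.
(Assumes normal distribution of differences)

Answer: t = 1.4239, fail to reject H₀

Derivation:
df = n - 1 = 14
SE = s_d/√n = 6.8/√15 = 1.7558
t = d̄/SE = 2.5/1.7558 = 1.4239
Critical value: t_{0.005,14} = ±2.977
p-value ≈ 0.1764
Decision: fail to reject H₀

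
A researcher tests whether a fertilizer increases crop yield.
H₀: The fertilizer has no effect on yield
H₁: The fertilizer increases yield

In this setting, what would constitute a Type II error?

Type I error: rejecting H₀ when it is actually true (false positive).
Type II error: failing to reject H₀ when H₁ is actually true (false negative).

Answer: Failing to recommend an effective fertilizer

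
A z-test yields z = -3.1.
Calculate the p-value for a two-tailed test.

Answer: p-value ≈ 0.0019

Derivation:
For z = -3.1:
p = 2×P(Z > |-3.1|) = 2×(1 - Φ(3.1)) = 0.0019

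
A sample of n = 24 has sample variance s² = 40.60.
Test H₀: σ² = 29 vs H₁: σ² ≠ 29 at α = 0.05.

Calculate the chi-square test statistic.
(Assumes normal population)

df = n - 1 = 23
χ² = (n-1)s²/σ₀² = 23×40.60/29 = 32.2000
Critical values: χ²_{0.975,23} = 11.689, χ²_{0.025,23} = 38.076
Rejection region: χ² < 11.689 or χ² > 38.076
Decision: fail to reject H₀

Answer: χ² = 32.2000, fail to reject H₀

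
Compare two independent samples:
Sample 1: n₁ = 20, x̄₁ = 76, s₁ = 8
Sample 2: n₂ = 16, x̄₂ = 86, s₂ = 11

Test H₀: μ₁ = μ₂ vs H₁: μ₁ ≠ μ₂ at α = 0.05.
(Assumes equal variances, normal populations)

Answer: t = -3.1577, reject H₀

Derivation:
Pooled variance: s²_p = [19×8² + 15×11²]/(34) = 89.1471
s_p = 9.4418
SE = s_p×√(1/n₁ + 1/n₂) = 9.4418×√(1/20 + 1/16) = 3.1669
t = (x̄₁ - x̄₂)/SE = (76 - 86)/3.1669 = -3.1577
df = 34, t-critical = ±2.032
Decision: reject H₀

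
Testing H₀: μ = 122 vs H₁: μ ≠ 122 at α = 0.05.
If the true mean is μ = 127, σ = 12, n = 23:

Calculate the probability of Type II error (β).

Answer: β ≈ 0.4847

Derivation:
SE = σ/√n = 12/√23 = 2.5022
Critical values: μ₀ ± z_0.025×SE = 122 ± 1.960×2.5022
Acceptance region: (117.0957, 126.9043)
Under H₁ (μ = 127): z_high = (126.9043 - 127)/2.5022 = -0.0382, z_low = (117.0957 - 127)/2.5022 = -3.9582
β = P(not reject | H₁) = Φ(-0.0382) - Φ(-3.9582) ≈ 0.4847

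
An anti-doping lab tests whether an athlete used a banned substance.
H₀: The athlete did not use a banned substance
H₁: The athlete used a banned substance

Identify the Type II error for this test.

Answer: Failing to detect doping in an athlete who used a banned substance

Derivation:
Type I error (α): Rejecting H₀ when H₀ is true
Type II error (β): Failing to reject H₀ when H₁ is true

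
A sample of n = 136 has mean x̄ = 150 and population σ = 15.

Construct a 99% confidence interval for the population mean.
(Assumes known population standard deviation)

Answer: (146.6867, 153.3133)

Derivation:
Confidence level: 99%, α = 0.01
z_0.005 = 2.576
SE = σ/√n = 15/√136 = 1.2862
Margin of error = 2.576 × 1.2862 = 3.3133
CI: x̄ ± margin = 150 ± 3.3133
CI: (146.6867, 153.3133)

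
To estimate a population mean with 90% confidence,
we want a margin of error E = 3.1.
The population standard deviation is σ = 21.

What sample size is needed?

z_0.05 = 1.645
n = (z×σ/E)² = (1.645×21/3.1)²
n = 124.1787
Round up: n = 125

Answer: n = 125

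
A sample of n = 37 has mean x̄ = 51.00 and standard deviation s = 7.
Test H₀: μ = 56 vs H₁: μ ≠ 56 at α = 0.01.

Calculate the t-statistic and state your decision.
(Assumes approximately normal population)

Answer: t = -4.3448, reject H₀

Derivation:
df = n - 1 = 36
SE = s/√n = 7/√37 = 1.1508
t = (x̄ - μ₀)/SE = (51.00 - 56)/1.1508 = -4.3448
Critical value: t_{0.005,36} = ±2.719
p-value ≈ 0.0001
Decision: reject H₀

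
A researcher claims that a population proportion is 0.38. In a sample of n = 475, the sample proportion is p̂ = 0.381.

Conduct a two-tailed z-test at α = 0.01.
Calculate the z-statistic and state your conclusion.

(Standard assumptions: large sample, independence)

H₀: p = 0.38, H₁: p ≠ 0.38
Standard error: SE = √(p₀(1-p₀)/n) = √(0.38×0.62/475) = 0.022271
z-statistic: z = (p̂ - p₀)/SE = (0.381 - 0.38)/0.022271 = 0.0449
Critical value: z_0.005 = ±2.576
p-value = 0.9642
Decision: fail to reject H₀ at α = 0.01

Answer: z = 0.0449, fail to reject H₀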